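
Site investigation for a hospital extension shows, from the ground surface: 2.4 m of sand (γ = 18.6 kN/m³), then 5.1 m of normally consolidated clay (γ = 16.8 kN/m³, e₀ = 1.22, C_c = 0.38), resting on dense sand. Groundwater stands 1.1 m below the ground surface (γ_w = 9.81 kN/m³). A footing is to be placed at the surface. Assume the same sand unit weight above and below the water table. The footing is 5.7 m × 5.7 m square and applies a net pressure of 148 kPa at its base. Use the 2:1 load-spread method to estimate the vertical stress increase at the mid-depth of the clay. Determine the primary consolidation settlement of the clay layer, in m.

S_c ≈ 0.234 m

Mid-depth of clay below the ground surface: z = 2.4 + 5.1/2 = 4.95 m.
Total vertical stress at mid-clay: σ_v = 18.6×2.4 + 16.8×2.55 = 87.48 kPa.
Pore pressure: u = 9.81×(4.95 − 1.1) = 37.769 kPa.
Initial effective stress: σ'_0 = σ_v − u = 87.48 − 37.769 = 49.711 kPa.
Stress increase at mid-clay by the 2:1 spreading method:
Δσ = qBL/((B+z)(L+z)) = 148×5.7×5.7/((5.7+4.95)(5.7+4.95)) = 42.395 kPa
Final effective stress: σ'_f = σ'_0 + Δσ = 49.711 + 42.395 = 92.106 kPa.
Normally consolidated clay, so the full stress increment lies on the virgin compression line:
S_c = C_c·H/(1+e₀)·log₁₀(σ'_f/σ'_0) = 0.38×5.1/(1+1.22)×log₁₀(92.106/49.711)
    = 0.87297 × 0.26784 = 0.2338 m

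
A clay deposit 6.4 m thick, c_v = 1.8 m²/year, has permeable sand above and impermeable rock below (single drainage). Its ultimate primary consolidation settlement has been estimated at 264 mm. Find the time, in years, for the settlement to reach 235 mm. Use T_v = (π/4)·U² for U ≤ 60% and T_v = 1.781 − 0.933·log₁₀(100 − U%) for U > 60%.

t ≈ 18.4 years

Drainage path length: H_d = H = 6.4 m (single drainage).
U = S(t)/S_ult = 235/264 = 0.8902.
U > 60%: T_v = 1.781 − 0.933·log₁₀(100 − 89.015) = 0.80994.
t = T_v·H_d²/c_v = 0.80994×6.4²/1.8 = 18.43 years.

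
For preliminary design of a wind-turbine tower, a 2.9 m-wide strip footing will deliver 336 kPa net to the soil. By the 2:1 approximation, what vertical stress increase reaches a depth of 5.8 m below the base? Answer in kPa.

Δσ_z ≈ 112 kPa

By the 2:1 method the load spreads at 1 horizontal : 2 vertical, so at depth z the loaded area has grown by z in each plan dimension:
Δσ = qB/(B+z) = 336×2.9/(2.9+5.8) = 112 kPa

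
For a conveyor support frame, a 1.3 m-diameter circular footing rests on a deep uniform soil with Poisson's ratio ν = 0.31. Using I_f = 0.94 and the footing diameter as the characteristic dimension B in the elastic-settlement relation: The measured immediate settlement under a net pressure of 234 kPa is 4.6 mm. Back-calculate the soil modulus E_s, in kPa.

S_e = q·B·(1−ν²)/E_s · I_f  ⇒  E_s = q·B·(1−ν²)·I_f / S_e.
E_s = 234 × 1.3 × 0.9039 × 0.94 / 0.0046 = 56190 kPa

E_s ≈ 56200 kPa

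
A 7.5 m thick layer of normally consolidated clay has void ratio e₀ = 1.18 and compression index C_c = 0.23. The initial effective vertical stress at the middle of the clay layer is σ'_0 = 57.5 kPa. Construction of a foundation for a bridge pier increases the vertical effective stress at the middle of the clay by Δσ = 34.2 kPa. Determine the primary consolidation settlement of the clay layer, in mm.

S_c ≈ 160 mm

Final effective stress: σ'_f = σ'_0 + Δσ = 57.5 + 34.2 = 91.7 kPa.
Normally consolidated clay, so the full stress increment lies on the virgin compression line:
S_c = C_c·H/(1+e₀)·log₁₀(σ'_f/σ'_0) = 0.23×7.5/(1+1.18)×log₁₀(91.7/57.5)
    = 0.79128 × 0.2027 = 0.1604 m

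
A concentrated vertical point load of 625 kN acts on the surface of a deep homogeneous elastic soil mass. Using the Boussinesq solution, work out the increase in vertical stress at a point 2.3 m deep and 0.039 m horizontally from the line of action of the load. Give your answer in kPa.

Δσ_z ≈ 56.4 kPa

Boussinesq vertical stress below a point load on an elastic half-space:
Δσ_z = 3P/(2πz²) · [1 + (r/z)²]^(−5/2)
r/z = 0.039/2.3 = 0.016957; [1+(r/z)²]^(−5/2) = 0.99928.
Δσ_z = 3×625/(2π×2.3²) × 0.99928 = 56.411 × 0.99928 = 56.37 kPa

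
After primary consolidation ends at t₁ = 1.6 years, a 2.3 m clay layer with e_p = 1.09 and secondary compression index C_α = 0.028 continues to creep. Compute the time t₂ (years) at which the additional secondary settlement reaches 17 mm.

S_s = C_α·H/(1+e_p)·log₁₀(t₂/t₁) ⇒ log₁₀(t₂/t₁) = S_s·(1+e_p)/(C_α·H).
log₁₀(t₂/t₁) = 0.017 × (1+1.09) / (0.028×2.3) = 0.5517
t₂ = t₁ × 10^0.5517 = 1.6 × 3.562 = 5.699 years

t₂ ≈ 5.7 years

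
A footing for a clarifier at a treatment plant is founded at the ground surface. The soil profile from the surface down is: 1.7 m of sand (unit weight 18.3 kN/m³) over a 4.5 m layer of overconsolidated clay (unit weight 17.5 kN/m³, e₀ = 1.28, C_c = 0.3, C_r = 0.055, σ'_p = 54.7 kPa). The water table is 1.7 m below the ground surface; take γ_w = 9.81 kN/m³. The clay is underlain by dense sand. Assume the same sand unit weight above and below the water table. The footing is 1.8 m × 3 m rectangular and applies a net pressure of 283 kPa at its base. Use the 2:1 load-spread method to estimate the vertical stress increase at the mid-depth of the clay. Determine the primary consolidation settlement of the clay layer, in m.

S_c ≈ 0.124 m

Mid-depth of clay below the ground surface: z = 1.7 + 4.5/2 = 3.95 m.
Total vertical stress at mid-clay: σ_v = 18.3×1.7 + 17.5×2.25 = 70.485 kPa.
Pore pressure: u = 9.81×(3.95 − 1.7) = 22.073 kPa.
Initial effective stress: σ'_0 = σ_v − u = 70.485 − 22.073 = 48.412 kPa.
Stress increase at mid-clay by the 2:1 spreading method:
Δσ = qBL/((B+z)(L+z)) = 283×1.8×3/((1.8+3.95)(3+3.95)) = 38.241 kPa
Final effective stress: σ'_f = 48.412 + 38.241 = 86.653 kPa.
σ'_f = 86.653 > σ'_p = 54.7 kPa, so the stress path crosses the preconsolidation pressure — recompression up to σ'_p, then virgin compression beyond:
S_c = H/(1+e₀)·[C_r·log₁₀(σ'_p/σ'_0) + C_c·log₁₀(σ'_f/σ'_p)]
    = 4.5/2.28 × [0.055×log₁₀(54.7/48.412) + 0.3×log₁₀(86.653/54.7)]
    = 1.9737 × [0.0029169 + 0.059939] = 0.1241 m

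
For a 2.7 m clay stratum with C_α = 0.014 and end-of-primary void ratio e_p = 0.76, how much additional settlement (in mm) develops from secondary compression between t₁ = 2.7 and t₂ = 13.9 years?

Secondary compression: S_s = C_α·H/(1+e_p)·log₁₀(t₂/t₁)
S_s = 0.014×2.7/(1+0.76)×log₁₀(13.9/2.7)
    = 0.02148 × 0.7117 = 0.01528 m

S_s ≈ 15.3 mm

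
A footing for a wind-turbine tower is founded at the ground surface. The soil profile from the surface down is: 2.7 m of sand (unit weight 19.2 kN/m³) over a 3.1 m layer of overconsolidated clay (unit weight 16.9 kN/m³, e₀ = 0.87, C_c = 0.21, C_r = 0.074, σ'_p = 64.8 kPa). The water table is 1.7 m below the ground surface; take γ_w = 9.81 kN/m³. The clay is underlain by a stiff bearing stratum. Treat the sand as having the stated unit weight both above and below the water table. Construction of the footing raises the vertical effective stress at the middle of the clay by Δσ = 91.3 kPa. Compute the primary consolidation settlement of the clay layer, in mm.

Mid-depth of clay below the ground surface: z = 2.7 + 3.1/2 = 4.25 m.
Total vertical stress at mid-clay: σ_v = 19.2×2.7 + 16.9×1.55 = 78.035 kPa.
Pore pressure: u = 9.81×(4.25 − 1.7) = 25.015 kPa.
Initial effective stress: σ'_0 = σ_v − u = 78.035 − 25.015 = 53.02 kPa.
Final effective stress: σ'_f = 53.02 + 91.3 = 144.32 kPa.
σ'_f = 144.32 > σ'_p = 64.8 kPa, so the stress path crosses the preconsolidation pressure — recompression up to σ'_p, then virgin compression beyond:
S_c = H/(1+e₀)·[C_r·log₁₀(σ'_p/σ'_0) + C_c·log₁₀(σ'_f/σ'_p)]
    = 3.1/1.87 × [0.074×log₁₀(64.8/53.02) + 0.21×log₁₀(144.32/64.8)]
    = 1.6578 × [0.006448 + 0.073028] = 0.1318 m

S_c ≈ 132 mm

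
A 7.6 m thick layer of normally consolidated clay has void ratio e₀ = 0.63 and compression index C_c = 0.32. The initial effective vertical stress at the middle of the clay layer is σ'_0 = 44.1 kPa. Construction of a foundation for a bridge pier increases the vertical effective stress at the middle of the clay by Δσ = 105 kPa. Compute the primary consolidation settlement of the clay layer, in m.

Final effective stress: σ'_f = σ'_0 + Δσ = 44.1 + 105 = 149.1 kPa.
Normally consolidated clay, so the full stress increment lies on the virgin compression line:
S_c = C_c·H/(1+e₀)·log₁₀(σ'_f/σ'_0) = 0.32×7.6/(1+0.63)×log₁₀(149.1/44.1)
    = 1.492 × 0.52904 = 0.7893 m

S_c ≈ 0.789 m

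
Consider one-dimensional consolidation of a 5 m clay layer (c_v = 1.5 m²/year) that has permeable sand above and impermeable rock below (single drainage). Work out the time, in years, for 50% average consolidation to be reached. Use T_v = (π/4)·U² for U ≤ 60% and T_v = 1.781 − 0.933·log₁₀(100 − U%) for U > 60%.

Drainage path length: H_d = H = 5 m (single drainage).
U ≤ 60%: T_v = (π/4)·U² = (π/4)×0.5² = 0.19635.
t = T_v·H_d²/c_v = 0.19635×5²/1.5 = 3.272 years.

t ≈ 3.27 years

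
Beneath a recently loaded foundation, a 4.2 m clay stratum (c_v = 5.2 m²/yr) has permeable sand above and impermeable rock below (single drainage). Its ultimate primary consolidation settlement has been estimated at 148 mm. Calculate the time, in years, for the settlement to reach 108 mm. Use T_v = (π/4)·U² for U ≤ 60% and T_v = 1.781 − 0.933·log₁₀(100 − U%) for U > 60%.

Drainage path length: H_d = H = 4.2 m (single drainage).
U = S(t)/S_ult = 108/148 = 0.7297.
U > 60%: T_v = 1.781 − 0.933·log₁₀(100 − 72.973) = 0.44513.
t = T_v·H_d²/c_v = 0.44513×4.2²/5.2 = 1.51 years.

t ≈ 1.51 years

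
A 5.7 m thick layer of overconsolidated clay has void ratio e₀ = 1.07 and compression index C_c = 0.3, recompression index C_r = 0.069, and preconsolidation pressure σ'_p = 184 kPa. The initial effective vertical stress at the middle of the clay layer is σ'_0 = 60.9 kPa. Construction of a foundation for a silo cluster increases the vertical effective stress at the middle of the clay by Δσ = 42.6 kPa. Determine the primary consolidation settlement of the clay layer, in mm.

S_c ≈ 43.8 mm

Final effective stress: σ'_f = 60.9 + 42.6 = 103.5 kPa.
σ'_f = 103.5 ≤ σ'_p = 184 kPa, so the clay remains overconsolidated and only the recompression index applies:
S_c = C_r·H/(1+e₀)·log₁₀(σ'_f/σ'_0) = 0.069×5.7/2.07×log₁₀(103.5/60.9)
    = 0.19 × 0.23032 = 0.04376 m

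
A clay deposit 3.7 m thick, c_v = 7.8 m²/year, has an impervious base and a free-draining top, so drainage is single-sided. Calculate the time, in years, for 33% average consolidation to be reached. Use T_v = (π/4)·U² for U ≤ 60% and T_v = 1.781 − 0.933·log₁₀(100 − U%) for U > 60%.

t ≈ 0.15 years

Drainage path length: H_d = H = 3.7 m (single drainage).
U ≤ 60%: T_v = (π/4)·U² = (π/4)×0.33² = 0.08553.
t = T_v·H_d²/c_v = 0.08553×3.7²/7.8 = 0.1501 years.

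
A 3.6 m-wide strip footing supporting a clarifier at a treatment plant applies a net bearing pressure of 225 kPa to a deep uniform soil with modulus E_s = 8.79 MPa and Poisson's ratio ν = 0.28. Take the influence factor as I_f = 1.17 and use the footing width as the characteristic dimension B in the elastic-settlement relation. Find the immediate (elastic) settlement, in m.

Immediate (elastic) settlement: S_e = q·B·(1−ν²)/E_s · I_f.
E_s = 8.79 MPa = 8790 kPa.
S_e = 225 × 3.6 × (1 − 0.28²) / 8790 × 1.17
    = 225 × 3.6 × 0.9216 / 8790 × 1.17
    = 0.09936 m

S_e ≈ 0.0994 m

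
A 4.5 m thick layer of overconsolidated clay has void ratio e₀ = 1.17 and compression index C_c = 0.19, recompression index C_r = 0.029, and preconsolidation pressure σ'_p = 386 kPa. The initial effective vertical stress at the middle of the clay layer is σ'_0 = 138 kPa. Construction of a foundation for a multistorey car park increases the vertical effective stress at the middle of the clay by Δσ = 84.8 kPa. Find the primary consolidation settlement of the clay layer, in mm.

S_c ≈ 12.5 mm

Final effective stress: σ'_f = 138 + 84.8 = 222.8 kPa.
σ'_f = 222.8 ≤ σ'_p = 386 kPa, so the clay remains overconsolidated and only the recompression index applies:
S_c = C_r·H/(1+e₀)·log₁₀(σ'_f/σ'_0) = 0.029×4.5/2.17×log₁₀(222.8/138)
    = 0.060137 × 0.20804 = 0.01251 m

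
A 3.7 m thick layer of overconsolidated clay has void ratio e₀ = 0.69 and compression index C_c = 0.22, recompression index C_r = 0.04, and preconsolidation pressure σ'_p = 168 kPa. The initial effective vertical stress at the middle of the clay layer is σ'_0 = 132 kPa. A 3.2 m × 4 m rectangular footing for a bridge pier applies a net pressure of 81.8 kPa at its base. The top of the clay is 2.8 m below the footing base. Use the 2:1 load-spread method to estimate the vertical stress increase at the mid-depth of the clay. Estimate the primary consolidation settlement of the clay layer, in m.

Mid-depth of clay below the footing base: z = 2.8 + 3.7/2 = 4.65 m.
Stress increase at mid-clay by the 2:1 spreading method:
Δσ = qBL/((B+z)(L+z)) = 81.8×3.2×4/((3.2+4.65)(4+4.65)) = 15.42 kPa
Final effective stress: σ'_f = 132 + 15.42 = 147.42 kPa.
σ'_f = 147.42 ≤ σ'_p = 168 kPa, so the clay remains overconsolidated and only the recompression index applies:
S_c = C_r·H/(1+e₀)·log₁₀(σ'_f/σ'_0) = 0.04×3.7/1.69×log₁₀(147.42/132)
    = 0.087572 × 0.047982 = 0.004202 m

S_c ≈ 0.0042 m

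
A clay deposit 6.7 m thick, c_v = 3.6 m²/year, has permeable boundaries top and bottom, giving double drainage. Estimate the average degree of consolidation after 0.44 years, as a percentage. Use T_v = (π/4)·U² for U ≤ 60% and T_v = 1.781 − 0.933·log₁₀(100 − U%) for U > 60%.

U ≈ 42.4 %

Drainage path length: H_d = H/2 = 3.35 m (double drainage).
T_v = c_v·t/H_d² = 3.6×0.44/3.35² = 0.14115.
T_v = 0.14115 corresponds to the U ≤ 60% branch:
U = √(4T_v/π) = 0.4239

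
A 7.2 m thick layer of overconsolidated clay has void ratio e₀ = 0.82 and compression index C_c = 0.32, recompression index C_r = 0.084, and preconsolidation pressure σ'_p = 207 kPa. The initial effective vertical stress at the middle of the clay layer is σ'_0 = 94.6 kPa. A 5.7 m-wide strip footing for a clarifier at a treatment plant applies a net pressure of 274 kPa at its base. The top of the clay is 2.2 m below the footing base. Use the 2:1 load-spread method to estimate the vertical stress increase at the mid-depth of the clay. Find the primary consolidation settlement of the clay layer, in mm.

Mid-depth of clay below the footing base: z = 2.2 + 7.2/2 = 5.8 m.
Stress increase at mid-clay by the 2:1 spreading method:
Δσ = qB/(B+z) = 274×5.7/(5.7+5.8) = 135.81 kPa
Final effective stress: σ'_f = 94.6 + 135.81 = 230.41 kPa.
σ'_f = 230.41 > σ'_p = 207 kPa, so the stress path crosses the preconsolidation pressure — recompression up to σ'_p, then virgin compression beyond:
S_c = H/(1+e₀)·[C_r·log₁₀(σ'_p/σ'_0) + C_c·log₁₀(σ'_f/σ'_p)]
    = 7.2/1.82 × [0.084×log₁₀(207/94.6) + 0.32×log₁₀(230.41/207)]
    = 3.956 × [0.028567 + 0.01489] = 0.1719 m

S_c ≈ 172 mm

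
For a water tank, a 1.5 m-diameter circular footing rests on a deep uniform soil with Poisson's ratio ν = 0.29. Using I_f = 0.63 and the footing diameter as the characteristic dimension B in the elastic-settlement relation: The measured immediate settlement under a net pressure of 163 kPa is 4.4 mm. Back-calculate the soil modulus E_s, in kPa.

S_e = q·B·(1−ν²)/E_s · I_f  ⇒  E_s = q·B·(1−ν²)·I_f / S_e.
E_s = 163 × 1.5 × 0.9159 × 0.63 / 0.0044 = 32060 kPa

E_s ≈ 32100 kPa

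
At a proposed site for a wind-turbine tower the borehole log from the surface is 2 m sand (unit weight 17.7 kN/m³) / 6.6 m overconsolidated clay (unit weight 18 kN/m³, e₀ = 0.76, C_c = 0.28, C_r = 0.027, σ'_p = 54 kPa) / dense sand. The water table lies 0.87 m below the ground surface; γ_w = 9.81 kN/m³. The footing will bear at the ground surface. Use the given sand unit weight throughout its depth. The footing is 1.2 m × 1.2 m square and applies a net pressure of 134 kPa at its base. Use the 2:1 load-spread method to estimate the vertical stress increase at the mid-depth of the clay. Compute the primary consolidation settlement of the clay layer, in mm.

S_c ≈ 18.1 mm

Mid-depth of clay below the ground surface: z = 2 + 6.6/2 = 5.3 m.
Total vertical stress at mid-clay: σ_v = 17.7×2 + 18×3.3 = 94.8 kPa.
Pore pressure: u = 9.81×(5.3 − 0.87) = 43.458 kPa.
Initial effective stress: σ'_0 = σ_v − u = 94.8 − 43.458 = 51.342 kPa.
Stress increase at mid-clay by the 2:1 spreading method:
Δσ = qBL/((B+z)(L+z)) = 134×1.2×1.2/((1.2+5.3)(1.2+5.3)) = 4.5671 kPa
Final effective stress: σ'_f = 51.342 + 4.5671 = 55.909 kPa.
σ'_f = 55.909 > σ'_p = 54 kPa, so the stress path crosses the preconsolidation pressure — recompression up to σ'_p, then virgin compression beyond:
S_c = H/(1+e₀)·[C_r·log₁₀(σ'_p/σ'_0) + C_c·log₁₀(σ'_f/σ'_p)]
    = 6.6/1.76 × [0.027×log₁₀(54/51.342) + 0.28×log₁₀(55.909/54)]
    = 3.75 × [0.00059187 + 0.0042246] = 0.01806 m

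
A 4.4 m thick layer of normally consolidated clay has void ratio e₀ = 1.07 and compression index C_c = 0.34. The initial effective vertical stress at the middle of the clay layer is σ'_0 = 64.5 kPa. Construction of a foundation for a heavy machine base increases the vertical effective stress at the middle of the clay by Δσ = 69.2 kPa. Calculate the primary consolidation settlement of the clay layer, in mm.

Final effective stress: σ'_f = σ'_0 + Δσ = 64.5 + 69.2 = 133.7 kPa.
Normally consolidated clay, so the full stress increment lies on the virgin compression line:
S_c = C_c·H/(1+e₀)·log₁₀(σ'_f/σ'_0) = 0.34×4.4/(1+1.07)×log₁₀(133.7/64.5)
    = 0.72271 × 0.31657 = 0.2288 m

S_c ≈ 229 mm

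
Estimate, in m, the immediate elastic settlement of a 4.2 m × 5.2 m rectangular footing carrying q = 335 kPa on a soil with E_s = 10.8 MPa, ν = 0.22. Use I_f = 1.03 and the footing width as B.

Immediate (elastic) settlement: S_e = q·B·(1−ν²)/E_s · I_f.
E_s = 10.8 MPa = 10800 kPa.
S_e = 335 × 4.2 × (1 − 0.22²) / 10800 × 1.03
    = 335 × 4.2 × 0.9516 / 10800 × 1.03
    = 0.1277 m

S_e ≈ 0.128 m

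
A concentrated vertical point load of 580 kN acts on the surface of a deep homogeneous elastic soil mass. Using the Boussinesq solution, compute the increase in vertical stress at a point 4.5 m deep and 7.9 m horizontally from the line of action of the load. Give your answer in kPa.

Boussinesq vertical stress below a point load on an elastic half-space:
Δσ_z = 3P/(2πz²) · [1 + (r/z)²]^(−5/2)
r/z = 7.9/4.5 = 1.7556; [1+(r/z)²]^(−5/2) = 0.029705.
Δσ_z = 3×580/(2π×4.5²) × 0.029705 = 13.676 × 0.029705 = 0.4062 kPa

Δσ_z ≈ 0.406 kPa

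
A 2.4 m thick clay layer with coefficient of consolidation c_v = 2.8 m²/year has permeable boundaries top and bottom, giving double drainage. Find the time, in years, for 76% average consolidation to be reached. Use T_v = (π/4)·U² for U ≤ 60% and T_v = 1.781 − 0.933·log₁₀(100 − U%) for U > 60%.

Drainage path length: H_d = H/2 = 1.2 m (double drainage).
U > 60%: T_v = 1.781 − 0.933·log₁₀(100 − 76) = 0.49326.
t = T_v·H_d²/c_v = 0.49326×1.2²/2.8 = 0.2537 years.

t ≈ 0.254 years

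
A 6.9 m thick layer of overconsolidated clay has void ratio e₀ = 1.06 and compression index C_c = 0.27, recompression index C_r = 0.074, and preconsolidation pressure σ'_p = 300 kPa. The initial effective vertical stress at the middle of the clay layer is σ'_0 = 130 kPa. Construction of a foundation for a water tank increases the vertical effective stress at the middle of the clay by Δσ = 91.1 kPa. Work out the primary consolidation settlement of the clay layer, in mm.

S_c ≈ 57.2 mm

Final effective stress: σ'_f = 130 + 91.1 = 221.1 kPa.
σ'_f = 221.1 ≤ σ'_p = 300 kPa, so the clay remains overconsolidated and only the recompression index applies:
S_c = C_r·H/(1+e₀)·log₁₀(σ'_f/σ'_0) = 0.074×6.9/2.06×log₁₀(221.1/130)
    = 0.24786 × 0.23065 = 0.05717 m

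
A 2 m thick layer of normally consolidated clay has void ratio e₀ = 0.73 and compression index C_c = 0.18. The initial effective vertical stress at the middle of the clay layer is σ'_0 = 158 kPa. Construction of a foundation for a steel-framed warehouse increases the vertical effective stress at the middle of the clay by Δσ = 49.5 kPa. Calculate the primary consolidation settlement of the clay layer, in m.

S_c ≈ 0.0246 m

Final effective stress: σ'_f = σ'_0 + Δσ = 158 + 49.5 = 207.5 kPa.
Normally consolidated clay, so the full stress increment lies on the virgin compression line:
S_c = C_c·H/(1+e₀)·log₁₀(σ'_f/σ'_0) = 0.18×2/(1+0.73)×log₁₀(207.5/158)
    = 0.20809 × 0.11836 = 0.02463 m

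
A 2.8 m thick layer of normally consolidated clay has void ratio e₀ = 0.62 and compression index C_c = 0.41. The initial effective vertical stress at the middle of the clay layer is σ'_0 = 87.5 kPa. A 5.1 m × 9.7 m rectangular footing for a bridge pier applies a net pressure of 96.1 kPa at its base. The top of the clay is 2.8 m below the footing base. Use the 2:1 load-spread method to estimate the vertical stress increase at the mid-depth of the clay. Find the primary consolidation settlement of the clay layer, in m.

Mid-depth of clay below the footing base: z = 2.8 + 2.8/2 = 4.2 m.
Stress increase at mid-clay by the 2:1 spreading method:
Δσ = qBL/((B+z)(L+z)) = 96.1×5.1×9.7/((5.1+4.2)(9.7+4.2)) = 36.776 kPa
Final effective stress: σ'_f = σ'_0 + Δσ = 87.5 + 36.776 = 124.28 kPa.
Normally consolidated clay, so the full stress increment lies on the virgin compression line:
S_c = C_c·H/(1+e₀)·log₁₀(σ'_f/σ'_0) = 0.41×2.8/(1+0.62)×log₁₀(124.28/87.5)
    = 0.70864 × 0.15239 = 0.108 m

S_c ≈ 0.108 m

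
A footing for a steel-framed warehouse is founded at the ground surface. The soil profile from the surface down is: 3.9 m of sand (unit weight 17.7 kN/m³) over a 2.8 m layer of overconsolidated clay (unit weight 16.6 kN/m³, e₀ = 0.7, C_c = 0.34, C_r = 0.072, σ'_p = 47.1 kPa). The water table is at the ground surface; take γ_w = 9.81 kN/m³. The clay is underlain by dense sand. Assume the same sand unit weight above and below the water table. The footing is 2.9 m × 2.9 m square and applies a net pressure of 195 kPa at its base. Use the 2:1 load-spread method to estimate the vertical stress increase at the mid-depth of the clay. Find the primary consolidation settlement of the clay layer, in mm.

Mid-depth of clay below the ground surface: z = 3.9 + 2.8/2 = 5.3 m.
Total vertical stress at mid-clay: σ_v = 17.7×3.9 + 16.6×1.4 = 92.27 kPa.
Pore pressure: u = 9.81×(5.3 − 0) = 51.993 kPa.
Initial effective stress: σ'_0 = σ_v − u = 92.27 − 51.993 = 40.277 kPa.
Stress increase at mid-clay by the 2:1 spreading method:
Δσ = qBL/((B+z)(L+z)) = 195×2.9×2.9/((2.9+5.3)(2.9+5.3)) = 24.39 kPa
Final effective stress: σ'_f = 40.277 + 24.39 = 64.667 kPa.
σ'_f = 64.667 > σ'_p = 47.1 kPa, so the stress path crosses the preconsolidation pressure — recompression up to σ'_p, then virgin compression beyond:
S_c = H/(1+e₀)·[C_r·log₁₀(σ'_p/σ'_0) + C_c·log₁₀(σ'_f/σ'_p)]
    = 2.8/1.7 × [0.072×log₁₀(47.1/40.277) + 0.34×log₁₀(64.667/47.1)]
    = 1.6471 × [0.0048934 + 0.046805] = 0.08515 m

S_c ≈ 85.2 mm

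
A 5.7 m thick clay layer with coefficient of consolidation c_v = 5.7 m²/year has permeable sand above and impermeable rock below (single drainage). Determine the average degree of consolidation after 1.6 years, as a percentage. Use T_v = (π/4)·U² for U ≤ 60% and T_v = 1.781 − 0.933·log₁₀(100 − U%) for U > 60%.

Drainage path length: H_d = H = 5.7 m (single drainage).
T_v = c_v·t/H_d² = 5.7×1.6/5.7² = 0.2807.
T_v = 0.2807 corresponds to the U ≤ 60% branch:
U = √(4T_v/π) = 0.5978

U ≈ 59.8 %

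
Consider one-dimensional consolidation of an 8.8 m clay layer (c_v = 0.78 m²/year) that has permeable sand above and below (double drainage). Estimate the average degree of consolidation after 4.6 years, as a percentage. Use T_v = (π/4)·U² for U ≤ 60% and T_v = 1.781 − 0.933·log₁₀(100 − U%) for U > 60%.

U ≈ 48.6 %

Drainage path length: H_d = H/2 = 4.4 m (double drainage).
T_v = c_v·t/H_d² = 0.78×4.6/4.4² = 0.18533.
T_v = 0.18533 corresponds to the U ≤ 60% branch:
U = √(4T_v/π) = 0.4858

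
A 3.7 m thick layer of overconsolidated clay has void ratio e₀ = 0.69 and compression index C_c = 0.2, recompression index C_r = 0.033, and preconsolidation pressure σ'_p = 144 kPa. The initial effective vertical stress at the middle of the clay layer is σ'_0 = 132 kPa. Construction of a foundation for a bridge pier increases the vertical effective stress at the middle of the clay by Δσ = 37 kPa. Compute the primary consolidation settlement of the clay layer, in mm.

S_c ≈ 33.2 mm

Final effective stress: σ'_f = 132 + 37 = 169 kPa.
σ'_f = 169 > σ'_p = 144 kPa, so the stress path crosses the preconsolidation pressure — recompression up to σ'_p, then virgin compression beyond:
S_c = H/(1+e₀)·[C_r·log₁₀(σ'_p/σ'_0) + C_c·log₁₀(σ'_f/σ'_p)]
    = 3.7/1.69 × [0.033×log₁₀(144/132) + 0.2×log₁₀(169/144)]
    = 2.1893 × [0.001247 + 0.013905] = 0.03317 m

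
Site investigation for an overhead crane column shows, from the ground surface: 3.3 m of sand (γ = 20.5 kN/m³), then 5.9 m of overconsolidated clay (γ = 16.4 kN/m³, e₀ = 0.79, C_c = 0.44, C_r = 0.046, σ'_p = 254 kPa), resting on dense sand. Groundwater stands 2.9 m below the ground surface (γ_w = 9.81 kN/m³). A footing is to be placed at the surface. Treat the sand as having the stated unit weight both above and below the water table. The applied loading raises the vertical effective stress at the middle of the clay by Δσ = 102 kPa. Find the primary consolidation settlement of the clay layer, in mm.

Mid-depth of clay below the ground surface: z = 3.3 + 5.9/2 = 6.25 m.
Total vertical stress at mid-clay: σ_v = 20.5×3.3 + 16.4×2.95 = 116.03 kPa.
Pore pressure: u = 9.81×(6.25 − 2.9) = 32.864 kPa.
Initial effective stress: σ'_0 = σ_v − u = 116.03 − 32.864 = 83.166 kPa.
Final effective stress: σ'_f = 83.166 + 102 = 185.17 kPa.
σ'_f = 185.17 ≤ σ'_p = 254 kPa, so the clay remains overconsolidated and only the recompression index applies:
S_c = C_r·H/(1+e₀)·log₁₀(σ'_f/σ'_0) = 0.046×5.9/1.79×log₁₀(185.17/83.166)
    = 0.15162 × 0.34762 = 0.05271 m

S_c ≈ 52.7 mm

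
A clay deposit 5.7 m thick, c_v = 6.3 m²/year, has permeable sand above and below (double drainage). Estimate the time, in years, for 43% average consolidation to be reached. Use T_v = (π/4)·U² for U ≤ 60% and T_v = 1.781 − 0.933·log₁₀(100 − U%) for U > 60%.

t ≈ 0.187 years

Drainage path length: H_d = H/2 = 2.85 m (double drainage).
U ≤ 60%: T_v = (π/4)·U² = (π/4)×0.43² = 0.14522.
t = T_v·H_d²/c_v = 0.14522×2.85²/6.3 = 0.1872 years.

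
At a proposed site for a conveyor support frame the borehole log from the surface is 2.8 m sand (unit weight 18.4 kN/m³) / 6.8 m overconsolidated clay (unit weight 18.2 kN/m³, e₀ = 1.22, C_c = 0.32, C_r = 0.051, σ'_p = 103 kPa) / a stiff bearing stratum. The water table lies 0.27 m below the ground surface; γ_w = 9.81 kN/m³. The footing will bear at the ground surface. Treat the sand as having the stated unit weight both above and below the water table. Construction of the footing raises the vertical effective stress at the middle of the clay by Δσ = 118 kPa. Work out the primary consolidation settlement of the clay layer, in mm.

S_c ≈ 264 mm

Mid-depth of clay below the ground surface: z = 2.8 + 6.8/2 = 6.2 m.
Total vertical stress at mid-clay: σ_v = 18.4×2.8 + 18.2×3.4 = 113.4 kPa.
Pore pressure: u = 9.81×(6.2 − 0.27) = 58.173 kPa.
Initial effective stress: σ'_0 = σ_v − u = 113.4 − 58.173 = 55.227 kPa.
Final effective stress: σ'_f = 55.227 + 118 = 173.23 kPa.
σ'_f = 173.23 > σ'_p = 103 kPa, so the stress path crosses the preconsolidation pressure — recompression up to σ'_p, then virgin compression beyond:
S_c = H/(1+e₀)·[C_r·log₁₀(σ'_p/σ'_0) + C_c·log₁₀(σ'_f/σ'_p)]
    = 6.8/2.22 × [0.051×log₁₀(103/55.227) + 0.32×log₁₀(173.23/103)]
    = 3.0631 × [0.013805 + 0.072251] = 0.2636 m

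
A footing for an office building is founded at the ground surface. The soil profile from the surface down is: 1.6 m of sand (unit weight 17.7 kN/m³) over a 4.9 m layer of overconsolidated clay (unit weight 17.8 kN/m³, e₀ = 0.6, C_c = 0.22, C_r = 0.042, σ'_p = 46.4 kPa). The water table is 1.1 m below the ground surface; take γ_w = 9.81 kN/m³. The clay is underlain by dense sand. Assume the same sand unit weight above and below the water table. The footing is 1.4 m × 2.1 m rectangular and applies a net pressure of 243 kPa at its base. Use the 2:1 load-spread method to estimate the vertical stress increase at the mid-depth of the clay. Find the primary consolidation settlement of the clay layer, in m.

Mid-depth of clay below the ground surface: z = 1.6 + 4.9/2 = 4.05 m.
Total vertical stress at mid-clay: σ_v = 17.7×1.6 + 17.8×2.45 = 71.93 kPa.
Pore pressure: u = 9.81×(4.05 − 1.1) = 28.94 kPa.
Initial effective stress: σ'_0 = σ_v − u = 71.93 − 28.94 = 42.99 kPa.
Stress increase at mid-clay by the 2:1 spreading method:
Δσ = qBL/((B+z)(L+z)) = 243×1.4×2.1/((1.4+4.05)(2.1+4.05)) = 21.315 kPa
Final effective stress: σ'_f = 42.99 + 21.315 = 64.305 kPa.
σ'_f = 64.305 > σ'_p = 46.4 kPa, so the stress path crosses the preconsolidation pressure — recompression up to σ'_p, then virgin compression beyond:
S_c = H/(1+e₀)·[C_r·log₁₀(σ'_p/σ'_0) + C_c·log₁₀(σ'_f/σ'_p)]
    = 4.9/1.6 × [0.042×log₁₀(46.4/42.99) + 0.22×log₁₀(64.305/46.4)]
    = 3.0625 × [0.0013923 + 0.03118] = 0.09975 m

S_c ≈ 0.0998 m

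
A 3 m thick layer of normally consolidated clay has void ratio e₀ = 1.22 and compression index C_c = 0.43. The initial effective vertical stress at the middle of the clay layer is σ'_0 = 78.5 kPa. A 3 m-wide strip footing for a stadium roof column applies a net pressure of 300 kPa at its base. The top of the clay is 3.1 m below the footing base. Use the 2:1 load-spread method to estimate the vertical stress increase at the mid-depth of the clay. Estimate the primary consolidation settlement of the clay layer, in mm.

Mid-depth of clay below the footing base: z = 3.1 + 3/2 = 4.6 m.
Stress increase at mid-clay by the 2:1 spreading method:
Δσ = qB/(B+z) = 300×3/(3+4.6) = 118.42 kPa
Final effective stress: σ'_f = σ'_0 + Δσ = 78.5 + 118.42 = 196.92 kPa.
Normally consolidated clay, so the full stress increment lies on the virgin compression line:
S_c = C_c·H/(1+e₀)·log₁₀(σ'_f/σ'_0) = 0.43×3/(1+1.22)×log₁₀(196.92/78.5)
    = 0.58108 × 0.39942 = 0.2321 m

S_c ≈ 232 mm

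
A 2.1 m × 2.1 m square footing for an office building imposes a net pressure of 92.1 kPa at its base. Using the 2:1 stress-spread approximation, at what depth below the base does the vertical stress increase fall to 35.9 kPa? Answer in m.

2:1 spreading — at depth z the loaded area has grown by z in each plan dimension:
qB²/(B+z)² = Δσ_z ⇒ z = B(√(q/Δσ_z) − 1) = 2.1×(√(92.1/35.9) − 1) = 1.264 m

z ≈ 1.26 m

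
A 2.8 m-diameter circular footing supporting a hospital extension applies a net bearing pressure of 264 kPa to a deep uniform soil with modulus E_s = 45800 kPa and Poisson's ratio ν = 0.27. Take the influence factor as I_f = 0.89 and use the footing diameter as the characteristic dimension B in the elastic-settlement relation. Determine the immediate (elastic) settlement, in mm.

Immediate (elastic) settlement: S_e = q·B·(1−ν²)/E_s · I_f.
S_e = 264 × 2.8 × (1 − 0.27²) / 45800 × 0.89
    = 264 × 2.8 × 0.9271 / 45800 × 0.89
    = 0.01332 m = 13.32 mm

S_e ≈ 13.3 mm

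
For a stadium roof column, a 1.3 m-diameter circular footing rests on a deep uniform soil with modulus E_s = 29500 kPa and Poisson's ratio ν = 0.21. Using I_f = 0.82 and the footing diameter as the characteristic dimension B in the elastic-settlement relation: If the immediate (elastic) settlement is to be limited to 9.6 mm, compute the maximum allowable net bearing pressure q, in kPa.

q ≈ 278 kPa

S_e = q·B·(1−ν²)/E_s · I_f  ⇒  q = S_e·E_s / (B·(1−ν²)·I_f).
q = 0.0096 × 29500 / (1.3 × 0.9559 × 0.82) = 277.9 kPa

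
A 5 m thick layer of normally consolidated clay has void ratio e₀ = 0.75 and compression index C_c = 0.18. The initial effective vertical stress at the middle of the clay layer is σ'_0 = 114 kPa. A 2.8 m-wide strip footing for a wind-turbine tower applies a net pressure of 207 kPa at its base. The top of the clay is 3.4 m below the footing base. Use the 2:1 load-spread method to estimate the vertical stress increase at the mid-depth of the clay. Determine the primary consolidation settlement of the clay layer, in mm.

Mid-depth of clay below the footing base: z = 3.4 + 5/2 = 5.9 m.
Stress increase at mid-clay by the 2:1 spreading method:
Δσ = qB/(B+z) = 207×2.8/(2.8+5.9) = 66.621 kPa
Final effective stress: σ'_f = σ'_0 + Δσ = 114 + 66.621 = 180.62 kPa.
Normally consolidated clay, so the full stress increment lies on the virgin compression line:
S_c = C_c·H/(1+e₀)·log₁₀(σ'_f/σ'_0) = 0.18×5/(1+0.75)×log₁₀(180.62/114)
    = 0.51429 × 0.19986 = 0.1028 m

S_c ≈ 103 mm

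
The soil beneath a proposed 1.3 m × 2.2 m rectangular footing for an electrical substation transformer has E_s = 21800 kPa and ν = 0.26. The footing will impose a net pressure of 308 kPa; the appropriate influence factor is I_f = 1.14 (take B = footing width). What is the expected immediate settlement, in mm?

S_e ≈ 19.5 mm

Immediate (elastic) settlement: S_e = q·B·(1−ν²)/E_s · I_f.
S_e = 308 × 1.3 × (1 − 0.26²) / 21800 × 1.14
    = 308 × 1.3 × 0.9324 / 21800 × 1.14
    = 0.01952 m = 19.52 mm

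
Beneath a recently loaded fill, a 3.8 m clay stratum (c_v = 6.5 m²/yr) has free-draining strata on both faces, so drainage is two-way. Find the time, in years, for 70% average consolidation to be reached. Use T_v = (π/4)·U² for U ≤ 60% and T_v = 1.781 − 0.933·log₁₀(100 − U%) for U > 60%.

Drainage path length: H_d = H/2 = 1.9 m (double drainage).
U > 60%: T_v = 1.781 − 0.933·log₁₀(100 − 70) = 0.40285.
t = T_v·H_d²/c_v = 0.40285×1.9²/6.5 = 0.2237 years.

t ≈ 0.224 years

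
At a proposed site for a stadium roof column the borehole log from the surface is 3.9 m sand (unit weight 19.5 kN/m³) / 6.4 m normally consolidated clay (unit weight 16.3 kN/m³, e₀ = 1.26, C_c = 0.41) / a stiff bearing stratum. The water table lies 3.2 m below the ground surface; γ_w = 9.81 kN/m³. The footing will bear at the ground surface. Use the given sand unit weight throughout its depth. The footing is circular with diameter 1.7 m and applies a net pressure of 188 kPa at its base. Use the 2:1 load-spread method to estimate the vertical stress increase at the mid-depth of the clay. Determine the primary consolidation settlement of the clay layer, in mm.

S_c ≈ 37.9 mm

Mid-depth of clay below the ground surface: z = 3.9 + 6.4/2 = 7.1 m.
Total vertical stress at mid-clay: σ_v = 19.5×3.9 + 16.3×3.2 = 128.21 kPa.
Pore pressure: u = 9.81×(7.1 − 3.2) = 38.259 kPa.
Initial effective stress: σ'_0 = σ_v − u = 128.21 − 38.259 = 89.951 kPa.
Stress increase at mid-clay by the 2:1 spreading method:
Δσ ≈ qD²/(D+z)² = 188×1.7²/(1.7+7.1)² = 7.016 kPa
Final effective stress: σ'_f = σ'_0 + Δσ = 89.951 + 7.016 = 96.967 kPa.
Normally consolidated clay, so the full stress increment lies on the virgin compression line:
S_c = C_c·H/(1+e₀)·log₁₀(σ'_f/σ'_0) = 0.41×6.4/(1+1.26)×log₁₀(96.967/89.951)
    = 1.1611 × 0.032618 = 0.03787 m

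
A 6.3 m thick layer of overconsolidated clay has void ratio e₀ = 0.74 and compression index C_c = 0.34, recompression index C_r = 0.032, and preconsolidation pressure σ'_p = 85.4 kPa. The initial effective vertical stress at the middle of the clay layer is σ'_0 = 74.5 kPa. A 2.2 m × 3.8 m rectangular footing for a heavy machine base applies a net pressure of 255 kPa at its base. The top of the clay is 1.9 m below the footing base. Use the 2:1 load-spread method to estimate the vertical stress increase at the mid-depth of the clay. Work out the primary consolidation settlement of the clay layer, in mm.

Mid-depth of clay below the footing base: z = 1.9 + 6.3/2 = 5.05 m.
Stress increase at mid-clay by the 2:1 spreading method:
Δσ = qBL/((B+z)(L+z)) = 255×2.2×3.8/((2.2+5.05)(3.8+5.05)) = 33.225 kPa
Final effective stress: σ'_f = 74.5 + 33.225 = 107.72 kPa.
σ'_f = 107.72 > σ'_p = 85.4 kPa, so the stress path crosses the preconsolidation pressure — recompression up to σ'_p, then virgin compression beyond:
S_c = H/(1+e₀)·[C_r·log₁₀(σ'_p/σ'_0) + C_c·log₁₀(σ'_f/σ'_p)]
    = 6.3/1.74 × [0.032×log₁₀(85.4/74.5) + 0.34×log₁₀(107.72/85.4)]
    = 3.6207 × [0.0018977 + 0.034285] = 0.131 m

S_c ≈ 131 mm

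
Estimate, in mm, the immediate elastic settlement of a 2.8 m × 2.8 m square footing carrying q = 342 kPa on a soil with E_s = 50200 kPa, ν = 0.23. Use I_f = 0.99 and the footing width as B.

S_e ≈ 17.9 mm

Immediate (elastic) settlement: S_e = q·B·(1−ν²)/E_s · I_f.
S_e = 342 × 2.8 × (1 − 0.23²) / 50200 × 0.99
    = 342 × 2.8 × 0.9471 / 50200 × 0.99
    = 0.01789 m = 17.89 mm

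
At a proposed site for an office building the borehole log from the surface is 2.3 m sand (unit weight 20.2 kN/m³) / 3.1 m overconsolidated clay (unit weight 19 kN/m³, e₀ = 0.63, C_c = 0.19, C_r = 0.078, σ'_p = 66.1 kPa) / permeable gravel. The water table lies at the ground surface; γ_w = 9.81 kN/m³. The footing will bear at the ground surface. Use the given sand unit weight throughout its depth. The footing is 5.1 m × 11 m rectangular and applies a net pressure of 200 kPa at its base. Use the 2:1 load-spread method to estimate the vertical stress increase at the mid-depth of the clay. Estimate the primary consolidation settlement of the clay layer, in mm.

S_c ≈ 132 mm

Mid-depth of clay below the ground surface: z = 2.3 + 3.1/2 = 3.85 m.
Total vertical stress at mid-clay: σ_v = 20.2×2.3 + 19×1.55 = 75.91 kPa.
Pore pressure: u = 9.81×(3.85 − 0) = 37.769 kPa.
Initial effective stress: σ'_0 = σ_v − u = 75.91 − 37.769 = 38.141 kPa.
Stress increase at mid-clay by the 2:1 spreading method:
Δσ = qBL/((B+z)(L+z)) = 200×5.1×11/((5.1+3.85)(11+3.85)) = 84.42 kPa
Final effective stress: σ'_f = 38.141 + 84.42 = 122.56 kPa.
σ'_f = 122.56 > σ'_p = 66.1 kPa, so the stress path crosses the preconsolidation pressure — recompression up to σ'_p, then virgin compression beyond:
S_c = H/(1+e₀)·[C_r·log₁₀(σ'_p/σ'_0) + C_c·log₁₀(σ'_f/σ'_p)]
    = 3.1/1.63 × [0.078×log₁₀(66.1/38.141) + 0.19×log₁₀(122.56/66.1)]
    = 1.9018 × [0.018627 + 0.050948] = 0.1323 m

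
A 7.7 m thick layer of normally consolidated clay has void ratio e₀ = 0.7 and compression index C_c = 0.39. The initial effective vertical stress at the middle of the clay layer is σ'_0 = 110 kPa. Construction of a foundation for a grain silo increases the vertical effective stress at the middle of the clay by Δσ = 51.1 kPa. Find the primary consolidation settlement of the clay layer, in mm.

S_c ≈ 293 mm

Final effective stress: σ'_f = σ'_0 + Δσ = 110 + 51.1 = 161.1 kPa.
Normally consolidated clay, so the full stress increment lies on the virgin compression line:
S_c = C_c·H/(1+e₀)·log₁₀(σ'_f/σ'_0) = 0.39×7.7/(1+0.7)×log₁₀(161.1/110)
    = 1.7665 × 0.1657 = 0.2927 m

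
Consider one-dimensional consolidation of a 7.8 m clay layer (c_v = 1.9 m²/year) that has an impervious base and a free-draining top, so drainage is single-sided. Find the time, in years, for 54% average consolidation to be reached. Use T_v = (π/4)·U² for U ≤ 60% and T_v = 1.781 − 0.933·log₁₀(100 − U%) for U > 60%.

Drainage path length: H_d = H = 7.8 m (single drainage).
U ≤ 60%: T_v = (π/4)·U² = (π/4)×0.54² = 0.22902.
t = T_v·H_d²/c_v = 0.22902×7.8²/1.9 = 7.333 years.

t ≈ 7.33 years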